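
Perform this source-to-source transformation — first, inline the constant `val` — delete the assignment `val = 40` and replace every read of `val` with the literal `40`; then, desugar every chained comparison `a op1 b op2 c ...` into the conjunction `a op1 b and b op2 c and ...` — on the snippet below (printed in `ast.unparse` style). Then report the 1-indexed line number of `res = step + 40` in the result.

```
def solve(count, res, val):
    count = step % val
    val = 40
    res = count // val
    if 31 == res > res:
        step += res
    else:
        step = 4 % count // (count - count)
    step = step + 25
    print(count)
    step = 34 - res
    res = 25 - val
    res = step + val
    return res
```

12

Transformed code:
def solve(count, res, val):
    count = step % 40
    res = count // 40
    if 31 == res and res > res:
        step += res
    else:
        step = 4 % count // (count - count)
    step = step + 25
    print(count)
    step = 34 - res
    res = 25 - 40
    res = step + 40
    return res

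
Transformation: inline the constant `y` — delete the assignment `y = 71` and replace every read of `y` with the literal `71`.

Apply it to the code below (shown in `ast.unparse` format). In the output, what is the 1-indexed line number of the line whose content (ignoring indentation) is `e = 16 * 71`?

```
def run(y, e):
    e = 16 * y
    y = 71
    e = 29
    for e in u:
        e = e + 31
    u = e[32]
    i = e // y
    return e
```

2

Transformed code:
def run(y, e):
    e = 16 * 71
    e = 29
    for e in u:
        e = e + 31
    u = e[32]
    i = e // 71
    return e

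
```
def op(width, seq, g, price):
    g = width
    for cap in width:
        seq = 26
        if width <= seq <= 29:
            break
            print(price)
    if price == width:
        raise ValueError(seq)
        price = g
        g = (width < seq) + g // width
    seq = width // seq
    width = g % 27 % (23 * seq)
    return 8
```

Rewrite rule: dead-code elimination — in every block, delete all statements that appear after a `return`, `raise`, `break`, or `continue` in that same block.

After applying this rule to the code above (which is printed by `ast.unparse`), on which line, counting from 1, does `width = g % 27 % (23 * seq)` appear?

10

Transformed code:
def op(width, seq, g, price):
    g = width
    for cap in width:
        seq = 26
        if width <= seq <= 29:
            break
    if price == width:
        raise ValueError(seq)
    seq = width // seq
    width = g % 27 % (23 * seq)
    return 8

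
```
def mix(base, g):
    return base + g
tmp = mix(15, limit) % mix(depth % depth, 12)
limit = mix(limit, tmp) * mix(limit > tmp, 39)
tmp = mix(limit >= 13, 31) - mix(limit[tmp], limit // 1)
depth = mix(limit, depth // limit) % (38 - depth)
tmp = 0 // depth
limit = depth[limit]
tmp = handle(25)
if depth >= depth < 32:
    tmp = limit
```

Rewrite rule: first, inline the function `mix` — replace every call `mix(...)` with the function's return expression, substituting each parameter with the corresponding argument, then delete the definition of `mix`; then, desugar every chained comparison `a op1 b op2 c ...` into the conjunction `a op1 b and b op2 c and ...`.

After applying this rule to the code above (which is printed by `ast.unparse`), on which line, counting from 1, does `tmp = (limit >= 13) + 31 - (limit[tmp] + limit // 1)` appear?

3

Transformed code:
tmp = (15 + limit) % (depth % depth + 12)
limit = (limit + tmp) * ((limit > tmp) + 39)
tmp = (limit >= 13) + 31 - (limit[tmp] + limit // 1)
depth = (limit + depth // limit) % (38 - depth)
tmp = 0 // depth
limit = depth[limit]
tmp = handle(25)
if depth >= depth and depth < 32:
    tmp = limit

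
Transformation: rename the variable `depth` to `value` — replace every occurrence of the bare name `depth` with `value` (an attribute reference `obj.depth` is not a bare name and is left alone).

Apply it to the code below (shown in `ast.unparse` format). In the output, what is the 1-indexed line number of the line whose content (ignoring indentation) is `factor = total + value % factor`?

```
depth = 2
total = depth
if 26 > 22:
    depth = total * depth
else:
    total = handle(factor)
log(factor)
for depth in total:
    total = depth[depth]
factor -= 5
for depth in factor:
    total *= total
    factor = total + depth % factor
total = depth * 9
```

13

Transformed code:
value = 2
total = value
if 26 > 22:
    value = total * value
else:
    total = handle(factor)
log(factor)
for value in total:
    total = value[value]
factor -= 5
for value in factor:
    total *= total
    factor = total + value % factor
total = value * 9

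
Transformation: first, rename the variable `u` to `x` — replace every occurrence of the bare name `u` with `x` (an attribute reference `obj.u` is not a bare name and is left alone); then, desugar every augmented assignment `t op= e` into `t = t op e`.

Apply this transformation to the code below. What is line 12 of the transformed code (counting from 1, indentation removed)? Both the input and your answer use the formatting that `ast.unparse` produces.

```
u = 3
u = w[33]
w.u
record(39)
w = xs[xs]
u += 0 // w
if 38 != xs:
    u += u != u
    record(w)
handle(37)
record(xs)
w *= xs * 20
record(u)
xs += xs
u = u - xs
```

Transformed code:
x = 3
x = w[33]
w.u
record(39)
w = xs[xs]
x = x + 0 // w
if 38 != xs:
    x = x + (x != x)
    record(w)
handle(37)
record(xs)
w = w * (xs * 20)
record(x)
xs = xs + xs
x = x - xs

w = w * (xs * 20)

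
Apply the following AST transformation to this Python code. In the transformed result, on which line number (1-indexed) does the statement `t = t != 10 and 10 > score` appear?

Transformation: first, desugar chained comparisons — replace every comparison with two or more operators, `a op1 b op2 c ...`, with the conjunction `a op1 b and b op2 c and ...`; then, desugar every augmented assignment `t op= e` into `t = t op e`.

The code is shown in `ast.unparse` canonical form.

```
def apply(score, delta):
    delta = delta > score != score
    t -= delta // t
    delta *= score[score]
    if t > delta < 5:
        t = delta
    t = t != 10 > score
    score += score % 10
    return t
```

Transformed code:
def apply(score, delta):
    delta = delta > score and score != score
    t = t - delta // t
    delta = delta * score[score]
    if t > delta and delta < 5:
        t = delta
    t = t != 10 and 10 > score
    score = score + score % 10
    return t

7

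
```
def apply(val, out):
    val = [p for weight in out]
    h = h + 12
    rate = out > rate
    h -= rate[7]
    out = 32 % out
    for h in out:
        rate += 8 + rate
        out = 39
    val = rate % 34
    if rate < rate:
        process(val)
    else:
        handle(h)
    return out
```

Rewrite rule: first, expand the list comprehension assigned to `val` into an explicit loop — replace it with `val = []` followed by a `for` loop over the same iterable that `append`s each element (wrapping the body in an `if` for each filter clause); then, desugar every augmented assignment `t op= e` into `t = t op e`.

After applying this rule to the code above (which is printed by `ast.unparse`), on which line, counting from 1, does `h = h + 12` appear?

5

Transformed code:
def apply(val, out):
    val = []
    for weight in out:
        val.append(p)
    h = h + 12
    rate = out > rate
    h = h - rate[7]
    out = 32 % out
    for h in out:
        rate = rate + (8 + rate)
        out = 39
    val = rate % 34
    if rate < rate:
        process(val)
    else:
        handle(h)
    return out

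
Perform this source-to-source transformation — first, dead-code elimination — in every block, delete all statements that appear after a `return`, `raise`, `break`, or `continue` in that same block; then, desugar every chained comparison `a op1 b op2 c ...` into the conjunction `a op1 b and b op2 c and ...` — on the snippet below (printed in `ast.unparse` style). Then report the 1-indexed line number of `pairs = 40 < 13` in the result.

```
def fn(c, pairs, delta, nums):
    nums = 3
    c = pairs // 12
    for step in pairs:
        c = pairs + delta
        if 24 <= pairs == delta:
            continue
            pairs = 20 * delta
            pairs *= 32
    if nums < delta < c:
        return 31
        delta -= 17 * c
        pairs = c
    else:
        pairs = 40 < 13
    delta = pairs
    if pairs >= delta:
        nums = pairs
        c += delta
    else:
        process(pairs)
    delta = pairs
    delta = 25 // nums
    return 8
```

Transformed code:
def fn(c, pairs, delta, nums):
    nums = 3
    c = pairs // 12
    for step in pairs:
        c = pairs + delta
        if 24 <= pairs and pairs == delta:
            continue
    if nums < delta and delta < c:
        return 31
    else:
        pairs = 40 < 13
    delta = pairs
    if pairs >= delta:
        nums = pairs
        c += delta
    else:
        process(pairs)
    delta = pairs
    delta = 25 // nums
    return 8

11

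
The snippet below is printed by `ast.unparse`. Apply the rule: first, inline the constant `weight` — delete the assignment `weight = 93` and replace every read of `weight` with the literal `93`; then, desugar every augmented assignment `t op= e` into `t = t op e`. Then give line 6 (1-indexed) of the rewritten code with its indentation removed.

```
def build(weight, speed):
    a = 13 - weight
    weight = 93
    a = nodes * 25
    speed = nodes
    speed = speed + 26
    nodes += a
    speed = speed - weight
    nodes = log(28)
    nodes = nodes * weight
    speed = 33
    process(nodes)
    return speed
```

Transformed code:
def build(weight, speed):
    a = 13 - 93
    a = nodes * 25
    speed = nodes
    speed = speed + 26
    nodes = nodes + a
    speed = speed - 93
    nodes = log(28)
    nodes = nodes * 93
    speed = 33
    process(nodes)
    return speed

nodes = nodes + a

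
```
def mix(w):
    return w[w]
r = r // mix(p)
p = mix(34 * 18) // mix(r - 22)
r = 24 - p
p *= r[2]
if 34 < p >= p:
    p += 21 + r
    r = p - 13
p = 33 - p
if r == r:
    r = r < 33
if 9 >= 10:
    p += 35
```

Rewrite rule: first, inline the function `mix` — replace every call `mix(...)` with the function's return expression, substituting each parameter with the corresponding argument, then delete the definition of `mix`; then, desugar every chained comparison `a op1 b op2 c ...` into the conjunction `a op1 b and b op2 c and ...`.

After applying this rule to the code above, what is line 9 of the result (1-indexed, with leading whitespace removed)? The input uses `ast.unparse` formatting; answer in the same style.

Transformed code:
r = r // p[p]
p = (34 * 18)[34 * 18] // (r - 22)[r - 22]
r = 24 - p
p *= r[2]
if 34 < p and p >= p:
    p += 21 + r
    r = p - 13
p = 33 - p
if r == r:
    r = r < 33
if 9 >= 10:
    p += 35

if r == r:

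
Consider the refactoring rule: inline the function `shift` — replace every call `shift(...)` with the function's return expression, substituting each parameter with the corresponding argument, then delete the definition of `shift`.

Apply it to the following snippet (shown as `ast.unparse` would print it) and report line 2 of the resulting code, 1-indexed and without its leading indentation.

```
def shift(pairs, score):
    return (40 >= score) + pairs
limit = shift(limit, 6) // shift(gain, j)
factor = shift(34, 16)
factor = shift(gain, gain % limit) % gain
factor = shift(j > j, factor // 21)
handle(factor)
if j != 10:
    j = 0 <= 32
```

Transformed code:
limit = ((40 >= 6) + limit) // ((40 >= j) + gain)
factor = (40 >= 16) + 34
factor = ((40 >= gain % limit) + gain) % gain
factor = (40 >= factor // 21) + (j > j)
handle(factor)
if j != 10:
    j = 0 <= 32

factor = (40 >= 16) + 34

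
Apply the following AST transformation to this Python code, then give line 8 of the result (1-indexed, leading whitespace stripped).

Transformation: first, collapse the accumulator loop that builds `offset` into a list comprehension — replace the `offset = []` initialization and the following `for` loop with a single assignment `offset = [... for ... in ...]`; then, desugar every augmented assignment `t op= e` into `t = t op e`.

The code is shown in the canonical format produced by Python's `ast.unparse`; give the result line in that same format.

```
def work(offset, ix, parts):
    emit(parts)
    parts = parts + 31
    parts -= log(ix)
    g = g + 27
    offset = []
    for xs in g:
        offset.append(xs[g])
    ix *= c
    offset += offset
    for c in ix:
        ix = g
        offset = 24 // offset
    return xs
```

Transformed code:
def work(offset, ix, parts):
    emit(parts)
    parts = parts + 31
    parts = parts - log(ix)
    g = g + 27
    offset = [xs[g] for xs in g]
    ix = ix * c
    offset = offset + offset
    for c in ix:
        ix = g
        offset = 24 // offset
    return xs

offset = offset + offset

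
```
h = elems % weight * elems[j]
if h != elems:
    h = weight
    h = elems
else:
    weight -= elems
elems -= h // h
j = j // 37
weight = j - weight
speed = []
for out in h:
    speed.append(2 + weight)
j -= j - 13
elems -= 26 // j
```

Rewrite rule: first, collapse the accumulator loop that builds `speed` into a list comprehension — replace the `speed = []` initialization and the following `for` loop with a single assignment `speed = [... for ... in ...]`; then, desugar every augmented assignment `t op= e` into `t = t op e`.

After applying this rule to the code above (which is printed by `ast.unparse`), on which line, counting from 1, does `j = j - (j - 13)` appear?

11

Transformed code:
h = elems % weight * elems[j]
if h != elems:
    h = weight
    h = elems
else:
    weight = weight - elems
elems = elems - h // h
j = j // 37
weight = j - weight
speed = [2 + weight for out in h]
j = j - (j - 13)
elems = elems - 26 // j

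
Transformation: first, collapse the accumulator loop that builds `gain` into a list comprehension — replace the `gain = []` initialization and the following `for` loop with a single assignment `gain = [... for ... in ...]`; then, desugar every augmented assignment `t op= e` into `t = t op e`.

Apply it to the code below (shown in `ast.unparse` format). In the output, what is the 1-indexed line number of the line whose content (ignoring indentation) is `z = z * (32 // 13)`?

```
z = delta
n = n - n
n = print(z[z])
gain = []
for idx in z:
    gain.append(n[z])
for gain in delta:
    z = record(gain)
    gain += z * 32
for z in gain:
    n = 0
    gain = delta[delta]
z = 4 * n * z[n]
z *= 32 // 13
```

12

Transformed code:
z = delta
n = n - n
n = print(z[z])
gain = [n[z] for idx in z]
for gain in delta:
    z = record(gain)
    gain = gain + z * 32
for z in gain:
    n = 0
    gain = delta[delta]
z = 4 * n * z[n]
z = z * (32 // 13)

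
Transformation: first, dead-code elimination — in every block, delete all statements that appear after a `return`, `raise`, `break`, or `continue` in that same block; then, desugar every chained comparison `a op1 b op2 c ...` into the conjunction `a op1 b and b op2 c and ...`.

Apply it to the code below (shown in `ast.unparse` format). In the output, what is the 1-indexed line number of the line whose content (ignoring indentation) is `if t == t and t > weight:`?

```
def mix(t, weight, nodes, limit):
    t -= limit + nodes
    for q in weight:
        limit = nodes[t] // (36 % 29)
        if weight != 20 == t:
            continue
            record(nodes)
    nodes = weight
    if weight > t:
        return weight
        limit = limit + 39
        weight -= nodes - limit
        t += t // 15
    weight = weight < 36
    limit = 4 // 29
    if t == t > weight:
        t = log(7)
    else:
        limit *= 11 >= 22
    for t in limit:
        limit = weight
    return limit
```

12

Transformed code:
def mix(t, weight, nodes, limit):
    t -= limit + nodes
    for q in weight:
        limit = nodes[t] // (36 % 29)
        if weight != 20 and 20 == t:
            continue
    nodes = weight
    if weight > t:
        return weight
    weight = weight < 36
    limit = 4 // 29
    if t == t and t > weight:
        t = log(7)
    else:
        limit *= 11 >= 22
    for t in limit:
        limit = weight
    return limit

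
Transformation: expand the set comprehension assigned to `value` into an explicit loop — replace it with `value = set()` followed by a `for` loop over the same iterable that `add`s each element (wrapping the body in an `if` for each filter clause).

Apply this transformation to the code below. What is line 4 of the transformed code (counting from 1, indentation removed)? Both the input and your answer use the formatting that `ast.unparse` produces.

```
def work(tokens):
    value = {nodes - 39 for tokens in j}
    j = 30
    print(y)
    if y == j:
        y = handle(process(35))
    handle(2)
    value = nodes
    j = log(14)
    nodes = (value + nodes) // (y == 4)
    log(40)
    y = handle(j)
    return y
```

value.add(nodes - 39)

Transformed code:
def work(tokens):
    value = set()
    for tokens in j:
        value.add(nodes - 39)
    j = 30
    print(y)
    if y == j:
        y = handle(process(35))
    handle(2)
    value = nodes
    j = log(14)
    nodes = (value + nodes) // (y == 4)
    log(40)
    y = handle(j)
    return y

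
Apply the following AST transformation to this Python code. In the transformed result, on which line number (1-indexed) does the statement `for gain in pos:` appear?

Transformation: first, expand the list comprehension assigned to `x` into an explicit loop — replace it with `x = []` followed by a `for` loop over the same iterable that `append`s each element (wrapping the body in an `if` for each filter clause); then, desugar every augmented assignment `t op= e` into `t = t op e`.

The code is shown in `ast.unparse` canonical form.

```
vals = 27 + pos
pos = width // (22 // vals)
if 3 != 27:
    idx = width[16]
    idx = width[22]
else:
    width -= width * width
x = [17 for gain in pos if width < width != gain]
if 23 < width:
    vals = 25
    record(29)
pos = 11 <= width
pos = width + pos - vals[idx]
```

9

Transformed code:
vals = 27 + pos
pos = width // (22 // vals)
if 3 != 27:
    idx = width[16]
    idx = width[22]
else:
    width = width - width * width
x = []
for gain in pos:
    if width < width != gain:
        x.append(17)
if 23 < width:
    vals = 25
    record(29)
pos = 11 <= width
pos = width + pos - vals[idx]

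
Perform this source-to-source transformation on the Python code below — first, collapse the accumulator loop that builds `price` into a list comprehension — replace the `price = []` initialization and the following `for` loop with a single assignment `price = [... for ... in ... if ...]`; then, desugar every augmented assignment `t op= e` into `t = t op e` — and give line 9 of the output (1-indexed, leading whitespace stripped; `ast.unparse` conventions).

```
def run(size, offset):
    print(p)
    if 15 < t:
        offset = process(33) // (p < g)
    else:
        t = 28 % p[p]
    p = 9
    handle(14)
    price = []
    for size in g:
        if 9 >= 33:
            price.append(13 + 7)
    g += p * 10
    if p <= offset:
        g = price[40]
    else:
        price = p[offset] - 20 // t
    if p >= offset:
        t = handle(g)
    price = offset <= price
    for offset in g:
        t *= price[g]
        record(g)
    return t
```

price = [13 + 7 for size in g if 9 >= 33]

Transformed code:
def run(size, offset):
    print(p)
    if 15 < t:
        offset = process(33) // (p < g)
    else:
        t = 28 % p[p]
    p = 9
    handle(14)
    price = [13 + 7 for size in g if 9 >= 33]
    g = g + p * 10
    if p <= offset:
        g = price[40]
    else:
        price = p[offset] - 20 // t
    if p >= offset:
        t = handle(g)
    price = offset <= price
    for offset in g:
        t = t * price[g]
        record(g)
    return t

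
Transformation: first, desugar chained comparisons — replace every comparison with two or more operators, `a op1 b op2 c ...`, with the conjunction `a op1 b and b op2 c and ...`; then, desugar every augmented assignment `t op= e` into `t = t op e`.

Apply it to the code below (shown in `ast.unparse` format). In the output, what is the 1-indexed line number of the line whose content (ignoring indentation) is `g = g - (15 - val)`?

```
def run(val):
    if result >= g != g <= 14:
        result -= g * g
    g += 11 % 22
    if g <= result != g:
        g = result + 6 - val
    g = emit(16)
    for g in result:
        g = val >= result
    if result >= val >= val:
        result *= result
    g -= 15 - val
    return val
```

12

Transformed code:
def run(val):
    if result >= g and g != g and (g <= 14):
        result = result - g * g
    g = g + 11 % 22
    if g <= result and result != g:
        g = result + 6 - val
    g = emit(16)
    for g in result:
        g = val >= result
    if result >= val and val >= val:
        result = result * result
    g = g - (15 - val)
    return val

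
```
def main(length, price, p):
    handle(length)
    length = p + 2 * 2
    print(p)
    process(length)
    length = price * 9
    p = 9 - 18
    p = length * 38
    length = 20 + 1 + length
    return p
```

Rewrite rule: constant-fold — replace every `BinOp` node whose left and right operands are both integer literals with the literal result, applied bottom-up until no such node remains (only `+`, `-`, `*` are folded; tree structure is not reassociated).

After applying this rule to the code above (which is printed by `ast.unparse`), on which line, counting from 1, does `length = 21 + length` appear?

Transformed code:
def main(length, price, p):
    handle(length)
    length = p + 4
    print(p)
    process(length)
    length = price * 9
    p = -9
    p = length * 38
    length = 21 + length
    return p

9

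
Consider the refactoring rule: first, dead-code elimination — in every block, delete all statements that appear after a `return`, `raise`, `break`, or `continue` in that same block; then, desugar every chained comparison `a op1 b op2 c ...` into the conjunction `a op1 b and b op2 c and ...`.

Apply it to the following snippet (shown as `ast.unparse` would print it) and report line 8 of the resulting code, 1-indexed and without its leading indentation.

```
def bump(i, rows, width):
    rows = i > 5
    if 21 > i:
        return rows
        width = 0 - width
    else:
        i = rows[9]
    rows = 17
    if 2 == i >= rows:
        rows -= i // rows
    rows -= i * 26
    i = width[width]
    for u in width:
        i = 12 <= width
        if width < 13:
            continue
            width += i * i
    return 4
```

Transformed code:
def bump(i, rows, width):
    rows = i > 5
    if 21 > i:
        return rows
    else:
        i = rows[9]
    rows = 17
    if 2 == i and i >= rows:
        rows -= i // rows
    rows -= i * 26
    i = width[width]
    for u in width:
        i = 12 <= width
        if width < 13:
            continue
    return 4

if 2 == i and i >= rows:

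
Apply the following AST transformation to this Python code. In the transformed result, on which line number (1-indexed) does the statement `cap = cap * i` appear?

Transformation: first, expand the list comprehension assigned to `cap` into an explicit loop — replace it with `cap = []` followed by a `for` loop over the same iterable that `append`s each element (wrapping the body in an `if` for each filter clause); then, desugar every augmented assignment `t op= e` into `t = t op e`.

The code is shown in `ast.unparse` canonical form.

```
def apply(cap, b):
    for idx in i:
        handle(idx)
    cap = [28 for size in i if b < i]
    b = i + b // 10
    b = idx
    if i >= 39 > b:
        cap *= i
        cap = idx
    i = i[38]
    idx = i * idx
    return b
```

Transformed code:
def apply(cap, b):
    for idx in i:
        handle(idx)
    cap = []
    for size in i:
        if b < i:
            cap.append(28)
    b = i + b // 10
    b = idx
    if i >= 39 > b:
        cap = cap * i
        cap = idx
    i = i[38]
    idx = i * idx
    return b

11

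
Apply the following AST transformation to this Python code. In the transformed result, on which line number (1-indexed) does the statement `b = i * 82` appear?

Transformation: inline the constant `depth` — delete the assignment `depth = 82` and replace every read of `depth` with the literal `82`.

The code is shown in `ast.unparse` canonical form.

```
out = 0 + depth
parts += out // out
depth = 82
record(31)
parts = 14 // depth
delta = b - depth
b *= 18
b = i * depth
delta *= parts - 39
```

7

Transformed code:
out = 0 + 82
parts += out // out
record(31)
parts = 14 // 82
delta = b - 82
b *= 18
b = i * 82
delta *= parts - 39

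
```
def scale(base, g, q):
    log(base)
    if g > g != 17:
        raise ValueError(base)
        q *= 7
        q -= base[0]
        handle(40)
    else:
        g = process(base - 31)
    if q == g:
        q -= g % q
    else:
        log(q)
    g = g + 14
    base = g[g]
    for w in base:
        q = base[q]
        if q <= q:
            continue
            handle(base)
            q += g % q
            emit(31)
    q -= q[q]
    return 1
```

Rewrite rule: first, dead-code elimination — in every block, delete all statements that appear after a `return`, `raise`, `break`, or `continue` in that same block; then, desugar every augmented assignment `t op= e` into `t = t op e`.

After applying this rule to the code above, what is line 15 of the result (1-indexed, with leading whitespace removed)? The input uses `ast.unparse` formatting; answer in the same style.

Transformed code:
def scale(base, g, q):
    log(base)
    if g > g != 17:
        raise ValueError(base)
    else:
        g = process(base - 31)
    if q == g:
        q = q - g % q
    else:
        log(q)
    g = g + 14
    base = g[g]
    for w in base:
        q = base[q]
        if q <= q:
            continue
    q = q - q[q]
    return 1

if q <= q:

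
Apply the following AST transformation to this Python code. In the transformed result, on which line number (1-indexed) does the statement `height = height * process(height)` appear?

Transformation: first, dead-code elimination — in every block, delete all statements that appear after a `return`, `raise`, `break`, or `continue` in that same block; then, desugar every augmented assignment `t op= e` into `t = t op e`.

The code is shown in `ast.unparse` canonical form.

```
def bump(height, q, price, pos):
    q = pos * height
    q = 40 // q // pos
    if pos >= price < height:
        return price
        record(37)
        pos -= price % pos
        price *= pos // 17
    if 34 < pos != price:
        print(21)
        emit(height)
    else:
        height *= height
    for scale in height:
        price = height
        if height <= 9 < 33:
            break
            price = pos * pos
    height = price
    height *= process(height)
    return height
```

16

Transformed code:
def bump(height, q, price, pos):
    q = pos * height
    q = 40 // q // pos
    if pos >= price < height:
        return price
    if 34 < pos != price:
        print(21)
        emit(height)
    else:
        height = height * height
    for scale in height:
        price = height
        if height <= 9 < 33:
            break
    height = price
    height = height * process(height)
    return height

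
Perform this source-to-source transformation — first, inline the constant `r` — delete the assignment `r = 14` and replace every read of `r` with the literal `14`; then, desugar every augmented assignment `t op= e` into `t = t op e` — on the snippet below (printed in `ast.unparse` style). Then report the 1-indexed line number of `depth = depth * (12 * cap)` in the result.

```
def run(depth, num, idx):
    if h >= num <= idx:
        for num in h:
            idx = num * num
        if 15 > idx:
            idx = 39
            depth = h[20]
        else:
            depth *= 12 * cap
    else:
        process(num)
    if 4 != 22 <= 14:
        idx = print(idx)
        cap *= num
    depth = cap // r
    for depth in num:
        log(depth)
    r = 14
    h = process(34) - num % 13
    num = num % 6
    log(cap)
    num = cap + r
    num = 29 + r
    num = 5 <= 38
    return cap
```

Transformed code:
def run(depth, num, idx):
    if h >= num <= idx:
        for num in h:
            idx = num * num
        if 15 > idx:
            idx = 39
            depth = h[20]
        else:
            depth = depth * (12 * cap)
    else:
        process(num)
    if 4 != 22 <= 14:
        idx = print(idx)
        cap = cap * num
    depth = cap // 14
    for depth in num:
        log(depth)
    h = process(34) - num % 13
    num = num % 6
    log(cap)
    num = cap + 14
    num = 29 + 14
    num = 5 <= 38
    return cap

9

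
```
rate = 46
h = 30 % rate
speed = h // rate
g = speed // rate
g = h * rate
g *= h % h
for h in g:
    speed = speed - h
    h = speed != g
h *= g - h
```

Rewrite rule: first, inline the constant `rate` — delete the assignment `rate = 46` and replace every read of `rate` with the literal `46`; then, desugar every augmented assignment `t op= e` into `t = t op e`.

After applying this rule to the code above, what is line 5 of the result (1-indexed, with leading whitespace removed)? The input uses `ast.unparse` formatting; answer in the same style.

g = g * (h % h)

Transformed code:
h = 30 % 46
speed = h // 46
g = speed // 46
g = h * 46
g = g * (h % h)
for h in g:
    speed = speed - h
    h = speed != g
h = h * (g - h)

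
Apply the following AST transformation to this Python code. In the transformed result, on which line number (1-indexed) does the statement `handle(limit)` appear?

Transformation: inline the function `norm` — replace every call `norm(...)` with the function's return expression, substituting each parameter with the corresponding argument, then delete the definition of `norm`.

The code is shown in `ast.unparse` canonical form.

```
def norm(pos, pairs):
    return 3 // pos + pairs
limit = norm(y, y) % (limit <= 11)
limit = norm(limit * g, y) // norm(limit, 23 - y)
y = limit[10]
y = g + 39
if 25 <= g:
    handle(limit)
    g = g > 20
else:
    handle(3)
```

Transformed code:
limit = (3 // y + y) % (limit <= 11)
limit = (3 // (limit * g) + y) // (3 // limit + (23 - y))
y = limit[10]
y = g + 39
if 25 <= g:
    handle(limit)
    g = g > 20
else:
    handle(3)

6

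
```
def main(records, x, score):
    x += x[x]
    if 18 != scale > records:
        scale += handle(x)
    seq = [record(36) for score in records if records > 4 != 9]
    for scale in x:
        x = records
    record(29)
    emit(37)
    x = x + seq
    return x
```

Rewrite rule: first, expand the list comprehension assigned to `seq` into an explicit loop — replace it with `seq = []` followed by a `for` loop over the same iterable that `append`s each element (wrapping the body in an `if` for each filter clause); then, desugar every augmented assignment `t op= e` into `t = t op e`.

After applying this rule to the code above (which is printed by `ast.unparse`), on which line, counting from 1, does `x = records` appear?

Transformed code:
def main(records, x, score):
    x = x + x[x]
    if 18 != scale > records:
        scale = scale + handle(x)
    seq = []
    for score in records:
        if records > 4 != 9:
            seq.append(record(36))
    for scale in x:
        x = records
    record(29)
    emit(37)
    x = x + seq
    return x

10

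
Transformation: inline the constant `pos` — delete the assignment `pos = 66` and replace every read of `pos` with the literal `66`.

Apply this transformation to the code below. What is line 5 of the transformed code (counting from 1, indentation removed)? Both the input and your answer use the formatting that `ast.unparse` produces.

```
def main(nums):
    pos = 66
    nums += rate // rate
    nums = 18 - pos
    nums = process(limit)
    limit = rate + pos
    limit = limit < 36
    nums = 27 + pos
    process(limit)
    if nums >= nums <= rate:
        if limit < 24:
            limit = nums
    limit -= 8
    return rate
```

limit = rate + 66

Transformed code:
def main(nums):
    nums += rate // rate
    nums = 18 - 66
    nums = process(limit)
    limit = rate + 66
    limit = limit < 36
    nums = 27 + 66
    process(limit)
    if nums >= nums <= rate:
        if limit < 24:
            limit = nums
    limit -= 8
    return rate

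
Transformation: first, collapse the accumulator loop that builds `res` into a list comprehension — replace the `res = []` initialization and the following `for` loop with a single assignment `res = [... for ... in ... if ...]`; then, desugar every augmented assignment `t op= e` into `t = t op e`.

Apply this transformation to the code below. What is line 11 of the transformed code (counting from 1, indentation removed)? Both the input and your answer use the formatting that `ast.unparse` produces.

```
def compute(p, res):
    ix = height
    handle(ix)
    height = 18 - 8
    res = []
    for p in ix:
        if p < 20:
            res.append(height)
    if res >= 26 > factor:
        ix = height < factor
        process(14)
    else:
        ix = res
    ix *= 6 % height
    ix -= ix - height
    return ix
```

ix = ix * (6 % height)

Transformed code:
def compute(p, res):
    ix = height
    handle(ix)
    height = 18 - 8
    res = [height for p in ix if p < 20]
    if res >= 26 > factor:
        ix = height < factor
        process(14)
    else:
        ix = res
    ix = ix * (6 % height)
    ix = ix - (ix - height)
    return ix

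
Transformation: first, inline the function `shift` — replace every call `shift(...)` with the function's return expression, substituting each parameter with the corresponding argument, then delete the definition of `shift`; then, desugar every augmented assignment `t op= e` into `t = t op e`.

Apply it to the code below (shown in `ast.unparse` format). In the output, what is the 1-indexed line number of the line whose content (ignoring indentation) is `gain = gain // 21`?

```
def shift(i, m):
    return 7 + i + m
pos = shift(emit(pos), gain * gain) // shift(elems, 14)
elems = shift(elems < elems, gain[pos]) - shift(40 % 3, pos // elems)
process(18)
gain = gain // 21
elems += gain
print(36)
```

4

Transformed code:
pos = (7 + emit(pos) + gain * gain) // (7 + elems + 14)
elems = 7 + (elems < elems) + gain[pos] - (7 + 40 % 3 + pos // elems)
process(18)
gain = gain // 21
elems = elems + gain
print(36)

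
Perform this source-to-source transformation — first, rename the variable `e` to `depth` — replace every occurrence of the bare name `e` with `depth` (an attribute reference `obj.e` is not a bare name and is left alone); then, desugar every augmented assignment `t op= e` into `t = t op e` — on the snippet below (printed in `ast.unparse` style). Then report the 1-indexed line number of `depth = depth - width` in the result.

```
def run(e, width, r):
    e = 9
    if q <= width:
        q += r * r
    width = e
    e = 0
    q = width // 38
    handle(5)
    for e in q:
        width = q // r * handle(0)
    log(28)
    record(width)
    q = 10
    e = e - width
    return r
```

14

Transformed code:
def run(depth, width, r):
    depth = 9
    if q <= width:
        q = q + r * r
    width = depth
    depth = 0
    q = width // 38
    handle(5)
    for depth in q:
        width = q // r * handle(0)
    log(28)
    record(width)
    q = 10
    depth = depth - width
    return r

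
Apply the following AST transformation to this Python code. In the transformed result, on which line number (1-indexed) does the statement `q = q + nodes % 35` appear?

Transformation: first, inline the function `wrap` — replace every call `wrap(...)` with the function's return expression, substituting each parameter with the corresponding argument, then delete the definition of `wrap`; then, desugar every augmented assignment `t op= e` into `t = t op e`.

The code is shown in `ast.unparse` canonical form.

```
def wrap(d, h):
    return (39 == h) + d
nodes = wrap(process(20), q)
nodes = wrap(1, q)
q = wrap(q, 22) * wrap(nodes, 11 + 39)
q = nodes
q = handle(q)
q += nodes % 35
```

Transformed code:
nodes = (39 == q) + process(20)
nodes = (39 == q) + 1
q = ((39 == 22) + q) * ((39 == 11 + 39) + nodes)
q = nodes
q = handle(q)
q = q + nodes % 35

6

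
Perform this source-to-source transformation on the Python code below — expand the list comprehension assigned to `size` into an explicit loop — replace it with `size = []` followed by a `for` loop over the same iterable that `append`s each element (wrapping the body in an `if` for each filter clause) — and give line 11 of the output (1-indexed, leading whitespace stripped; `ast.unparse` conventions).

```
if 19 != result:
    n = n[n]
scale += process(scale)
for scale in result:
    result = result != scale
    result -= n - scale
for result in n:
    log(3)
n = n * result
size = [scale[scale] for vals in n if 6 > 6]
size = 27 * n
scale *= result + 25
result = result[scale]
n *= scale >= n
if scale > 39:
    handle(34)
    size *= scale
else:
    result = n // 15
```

Transformed code:
if 19 != result:
    n = n[n]
scale += process(scale)
for scale in result:
    result = result != scale
    result -= n - scale
for result in n:
    log(3)
n = n * result
size = []
for vals in n:
    if 6 > 6:
        size.append(scale[scale])
size = 27 * n
scale *= result + 25
result = result[scale]
n *= scale >= n
if scale > 39:
    handle(34)
    size *= scale
else:
    result = n // 15

for vals in n:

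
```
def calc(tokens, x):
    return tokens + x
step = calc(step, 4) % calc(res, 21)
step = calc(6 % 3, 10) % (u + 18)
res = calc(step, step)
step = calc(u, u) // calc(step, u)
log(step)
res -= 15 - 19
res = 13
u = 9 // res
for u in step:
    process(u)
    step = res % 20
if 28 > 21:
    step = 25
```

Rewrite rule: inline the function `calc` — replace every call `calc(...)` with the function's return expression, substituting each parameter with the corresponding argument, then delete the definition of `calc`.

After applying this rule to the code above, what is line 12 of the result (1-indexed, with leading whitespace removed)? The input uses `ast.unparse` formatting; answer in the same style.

Transformed code:
step = (step + 4) % (res + 21)
step = (6 % 3 + 10) % (u + 18)
res = step + step
step = (u + u) // (step + u)
log(step)
res -= 15 - 19
res = 13
u = 9 // res
for u in step:
    process(u)
    step = res % 20
if 28 > 21:
    step = 25

if 28 > 21:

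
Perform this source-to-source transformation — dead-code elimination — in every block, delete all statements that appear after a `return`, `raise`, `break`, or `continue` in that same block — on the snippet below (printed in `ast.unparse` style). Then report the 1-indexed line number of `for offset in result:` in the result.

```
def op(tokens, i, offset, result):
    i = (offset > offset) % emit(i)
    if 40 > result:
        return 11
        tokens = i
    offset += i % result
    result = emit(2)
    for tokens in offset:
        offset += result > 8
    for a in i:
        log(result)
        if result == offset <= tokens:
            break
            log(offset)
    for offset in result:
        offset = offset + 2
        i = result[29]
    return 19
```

Transformed code:
def op(tokens, i, offset, result):
    i = (offset > offset) % emit(i)
    if 40 > result:
        return 11
    offset += i % result
    result = emit(2)
    for tokens in offset:
        offset += result > 8
    for a in i:
        log(result)
        if result == offset <= tokens:
            break
    for offset in result:
        offset = offset + 2
        i = result[29]
    return 19

13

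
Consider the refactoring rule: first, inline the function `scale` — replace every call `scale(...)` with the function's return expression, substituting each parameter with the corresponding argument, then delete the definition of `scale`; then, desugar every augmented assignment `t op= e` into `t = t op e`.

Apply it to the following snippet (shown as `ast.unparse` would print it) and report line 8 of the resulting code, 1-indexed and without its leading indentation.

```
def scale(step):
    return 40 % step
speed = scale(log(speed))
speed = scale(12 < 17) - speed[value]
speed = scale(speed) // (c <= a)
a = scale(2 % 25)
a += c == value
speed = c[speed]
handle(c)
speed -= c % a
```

speed = speed - c % a

Transformed code:
speed = 40 % log(speed)
speed = 40 % (12 < 17) - speed[value]
speed = 40 % speed // (c <= a)
a = 40 % (2 % 25)
a = a + (c == value)
speed = c[speed]
handle(c)
speed = speed - c % a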